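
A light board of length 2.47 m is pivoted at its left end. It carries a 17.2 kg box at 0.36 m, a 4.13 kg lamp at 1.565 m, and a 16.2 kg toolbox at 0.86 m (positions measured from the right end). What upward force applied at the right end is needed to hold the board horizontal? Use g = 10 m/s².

F ≈ 268 N

Take moments about the left end.
Box: 17.2 × 10 = 172 N down at 0.36 m → arm 2.11 m, τ = 172 × 2.11 = 362.9 N·m clockwise.
Lamp: 4.13 × 10 = 41.3 N down at 1.565 m → arm 0.905 m, τ = 41.3 × 0.905 = 37.38 N·m clockwise.
Toolbox: 16.2 × 10 = 162 N down at 0.86 m → arm 1.61 m, τ = 162 × 1.61 = 260.8 N·m clockwise.
Net moment of the loads = 661.1 N·m clockwise.
The upward force F acts at the right end, arm 2.47 m, giving F × 2.47 counterclockwise.
For rotational equilibrium, F × 2.47 = 661.1, so F = 661.1 / 2.47 = 268 N.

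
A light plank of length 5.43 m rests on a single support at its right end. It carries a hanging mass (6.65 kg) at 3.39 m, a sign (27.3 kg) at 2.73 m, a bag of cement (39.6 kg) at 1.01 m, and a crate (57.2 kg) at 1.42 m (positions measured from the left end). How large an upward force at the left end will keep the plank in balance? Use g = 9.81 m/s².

Sum moments about the right end (the unknown pivot reaction has zero arm there).
Hanging mass: 6.65 × 9.81 = 65.24 N down at 3.39 m → arm 2.04 m, τ = 65.24 × 2.04 = 133.1 N·m counterclockwise.
Sign: 27.3 × 9.81 = 267.8 N down at 2.73 m → arm 2.7 m, τ = 267.8 × 2.7 = 723.1 N·m counterclockwise.
Bag of cement: 39.6 × 9.81 = 388.5 N down at 1.01 m → arm 4.42 m, τ = 388.5 × 4.42 = 1717 N·m counterclockwise.
Crate: 57.2 × 9.81 = 561.1 N down at 1.42 m → arm 4.01 m, τ = 561.1 × 4.01 = 2250 N·m counterclockwise.
Net moment of the loads = 4823 N·m counterclockwise.
The upward force F acts at the left end, arm 5.43 m, giving F × 5.43 clockwise.
Setting net torque to zero: F × 5.43 = 4823 → F = 4823 / 5.43 = 888 N.

F ≈ 888 N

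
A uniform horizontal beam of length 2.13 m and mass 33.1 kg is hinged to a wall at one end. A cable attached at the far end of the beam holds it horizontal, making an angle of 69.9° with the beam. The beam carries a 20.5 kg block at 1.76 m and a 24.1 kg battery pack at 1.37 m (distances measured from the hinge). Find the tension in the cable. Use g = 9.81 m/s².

About the hinge:
Beam weight: 33.1 × 9.81 = 324.7 N down at 1.065 m → arm 1.065 m, τ = 324.7 × 1.065 = 345.8 N·m clockwise.
Block: 20.5 × 9.81 = 201.1 N down at 1.76 m → arm 1.76 m, τ = 201.1 × 1.76 = 353.9 N·m clockwise.
Battery pack: 24.1 × 9.81 = 236.4 N down at 1.37 m → arm 1.37 m, τ = 236.4 × 1.37 = 323.9 N·m clockwise.
Total clockwise load moment = 1024 N·m.
The cable tension T acts at 2.13 m; only its component perpendicular to the beam, T sinθ, produces torque. sin 69.9° = 0.9391.
For rotational equilibrium, T × 2.13 × 0.9391 = 1024, so T = 1024 / 2 = 512 N.

T ≈ 512 N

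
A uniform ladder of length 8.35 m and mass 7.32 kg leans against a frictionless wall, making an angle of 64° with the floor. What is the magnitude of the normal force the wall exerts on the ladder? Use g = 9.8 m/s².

Taking torques about the foot of the ladder:
Ladder weight 7.32×9.8 = 71.74 N acts at 4.175 m along the ladder; its horizontal arm is 4.175·cos64° = 1.83 m → τ = 131.3 N·m clockwise.
Wall normal N acts horizontally at the top; its moment arm is the height L sinθ = 8.35·sin64° = 7.505 m, counterclockwise.
Balancing moments: N × 7.505 = 131.3, giving N = 17.5 N.

N_wall ≈ 17.5 N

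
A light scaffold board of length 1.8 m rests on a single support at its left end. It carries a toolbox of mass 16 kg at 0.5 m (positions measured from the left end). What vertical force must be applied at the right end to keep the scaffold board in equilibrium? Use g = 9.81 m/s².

Choose the left end as the axis so the unknown pivot reaction has zero arm there.
Toolbox: 16 × 9.81 = 157 N down at 0.5 m → arm 0.5 m, τ = 157 × 0.5 = 78.5 N·m clockwise.
Net moment of the loads = 78.5 N·m clockwise.
The upward force F acts at the right end, arm 1.8 m, giving F × 1.8 counterclockwise.
Στ = 0 ⇒ F × 1.8 = 78.5 ⇒ F = 78.5 / 1.8 = 43.6 N.

F ≈ 43.6 N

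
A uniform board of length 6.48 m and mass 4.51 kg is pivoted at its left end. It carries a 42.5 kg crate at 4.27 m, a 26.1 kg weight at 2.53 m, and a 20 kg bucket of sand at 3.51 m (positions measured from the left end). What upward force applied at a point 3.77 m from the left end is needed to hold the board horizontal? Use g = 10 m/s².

Take moments about the left end.
Beam weight: 4.51 × 10 = 45.1 N down at 3.24 m → arm 3.24 m, τ = 45.1 × 3.24 = 146.1 N·m clockwise.
Crate: 42.5 × 10 = 425 N down at 4.27 m → arm 4.27 m, τ = 425 × 4.27 = 1815 N·m clockwise.
Weight: 26.1 × 10 = 261 N down at 2.53 m → arm 2.53 m, τ = 261 × 2.53 = 660.3 N·m clockwise.
Bucket of sand: 20 × 10 = 200 N down at 3.51 m → arm 3.51 m, τ = 200 × 3.51 = 702 N·m clockwise.
Net moment of the loads = 3323 N·m clockwise.
The upward force F acts at a point 3.77 m from the left end, arm 3.77 m, giving F × 3.77 counterclockwise.
Στ = 0 ⇒ F × 3.77 = 3323 ⇒ F = 3323 / 3.77 = 881 N.

F ≈ 881 N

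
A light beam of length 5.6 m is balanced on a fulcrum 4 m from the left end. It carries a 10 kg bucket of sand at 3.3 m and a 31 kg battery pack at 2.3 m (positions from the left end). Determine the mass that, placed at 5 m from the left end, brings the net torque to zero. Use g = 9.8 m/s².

Sum moments about the fulcrum (at 4 m from the left end) (the support reaction has zero arm there).
Bucket of sand: 10 × 9.8 = 98 N down at 3.3 m → arm 0.7 m, τ = 98 × 0.7 = 68.6 N·m counterclockwise.
Battery pack: 31 × 9.8 = 303.8 N down at 2.3 m → arm 1.7 m, τ = 303.8 × 1.7 = 516.5 N·m counterclockwise.
Net moment of known loads = 585.1 N·m counterclockwise.
An unknown mass m at 5 m has arm 1 m; its moment is m·g·1 clockwise.
Setting net torque to zero: m × 9.8 × 1 = 585.1 → m = 585.1 / (9.8 × 1) = 59.7 kg.

m ≈ 59.7 kg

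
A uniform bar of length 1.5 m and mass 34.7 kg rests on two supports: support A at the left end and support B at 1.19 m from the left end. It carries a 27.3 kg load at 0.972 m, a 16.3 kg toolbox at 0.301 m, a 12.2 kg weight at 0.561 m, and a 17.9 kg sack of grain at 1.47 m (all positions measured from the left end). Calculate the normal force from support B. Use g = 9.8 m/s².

Choose support A as the axis so its reaction then has zero moment arm.
Beam weight: 34.7 × 9.8 = 340.1 N down at 0.75 m → arm 0.75 m, τ = 340.1 × 0.75 = 255.1 N·m clockwise.
Load: 27.3 × 9.8 = 267.5 N down at 0.972 m → arm 0.972 m, τ = 267.5 × 0.972 = 260 N·m clockwise.
Toolbox: 16.3 × 9.8 = 159.7 N down at 0.301 m → arm 0.301 m, τ = 159.7 × 0.301 = 48.07 N·m clockwise.
Weight: 12.2 × 9.8 = 119.6 N down at 0.561 m → arm 0.561 m, τ = 119.6 × 0.561 = 67.1 N·m clockwise.
Sack of grain: 17.9 × 9.8 = 175.4 N down at 1.47 m → arm 1.47 m, τ = 175.4 × 1.47 = 257.8 N·m clockwise.
Net load moment about support A = 888.1 N·m clockwise.
Reaction R at support B is upward at 1.19 m, arm 1.19 m → moment R × 1.19 counterclockwise.
Balancing moments: R × 1.19 = 888.1, giving R = 746 N.

R_B ≈ 746 N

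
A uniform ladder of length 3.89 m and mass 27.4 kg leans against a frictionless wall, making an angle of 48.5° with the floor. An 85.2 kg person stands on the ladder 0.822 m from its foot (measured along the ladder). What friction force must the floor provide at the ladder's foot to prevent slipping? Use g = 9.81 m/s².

Taking torques about the foot of the ladder:
Ladder weight 27.4×9.81 = 268.8 N acts at 1.945 m along the ladder; its horizontal arm is 1.945·cos48.5° = 1.289 m → τ = 346.5 N·m clockwise.
Person: 85.2×9.81 = 835.8 N at 0.822 m → arm 0.5447 m → τ = 455.3 N·m clockwise.
Wall normal N acts horizontally at the top; its moment arm is the height L sinθ = 3.89·sin48.5° = 2.913 m, counterclockwise.
Setting net torque to zero: N × 2.913 = 801.8 → N = 275 N.
ΣFx = 0: friction at the foot balances the wall's push, so f = N_wall = 275 N.

f ≈ 275 N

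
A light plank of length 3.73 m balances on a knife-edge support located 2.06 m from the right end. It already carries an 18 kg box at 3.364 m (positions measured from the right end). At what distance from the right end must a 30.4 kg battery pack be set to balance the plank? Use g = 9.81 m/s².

x ≈ 1.29 m from the right end

Taking torques about the knife-edge support (at 2.06 m from the right end):
Box: 18 × 9.81 = 176.6 N down at 3.364 m → arm 1.304 m, τ = 176.6 × 1.304 = 230.3 N·m counterclockwise.
Net moment of existing loads = 230.3 N·m counterclockwise.
The battery pack weighs 30.4 × 9.81 = 298.2 N and must supply an equal clockwise moment, so its lever arm about the knife-edge support is 230.3 / 298.2 = 0.772 m.
That puts it at 2.06 − 0.772 = 1.29 m from the right end.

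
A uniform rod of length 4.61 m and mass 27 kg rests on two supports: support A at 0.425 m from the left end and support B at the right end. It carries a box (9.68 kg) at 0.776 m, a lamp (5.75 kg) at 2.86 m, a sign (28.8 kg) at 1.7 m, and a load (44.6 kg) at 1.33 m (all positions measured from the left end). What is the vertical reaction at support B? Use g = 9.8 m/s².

Take moments about support A.
Beam weight: 27 × 9.8 = 264.6 N down at 2.305 m → arm 1.88 m, τ = 264.6 × 1.88 = 497.4 N·m clockwise.
Box: 9.68 × 9.8 = 94.86 N down at 0.776 m → arm 0.351 m, τ = 94.86 × 0.351 = 33.3 N·m clockwise.
Lamp: 5.75 × 9.8 = 56.35 N down at 2.86 m → arm 2.435 m, τ = 56.35 × 2.435 = 137.2 N·m clockwise.
Sign: 28.8 × 9.8 = 282.2 N down at 1.7 m → arm 1.275 m, τ = 282.2 × 1.275 = 359.8 N·m clockwise.
Load: 44.6 × 9.8 = 437.1 N down at 1.33 m → arm 0.905 m, τ = 437.1 × 0.905 = 395.6 N·m clockwise.
Net load moment about support A = 1423 N·m clockwise.
Reaction R at support B is upward at 4.61 m, arm 4.185 m → moment R × 4.185 counterclockwise.
Στ = 0 ⇒ R × 4.185 = 1423 ⇒ R = 340 N.

R_B ≈ 340 N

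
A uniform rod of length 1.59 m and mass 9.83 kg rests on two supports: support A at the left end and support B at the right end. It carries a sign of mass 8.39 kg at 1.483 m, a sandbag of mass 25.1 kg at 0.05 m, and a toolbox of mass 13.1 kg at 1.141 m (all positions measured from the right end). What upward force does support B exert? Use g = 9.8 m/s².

Taking torques about support A:
Beam weight: 9.83 × 9.8 = 96.33 N down at 0.795 m → arm 0.795 m, τ = 96.33 × 0.795 = 76.58 N·m clockwise.
Sign: 8.39 × 9.8 = 82.22 N down at 1.483 m → arm 0.107 m, τ = 82.22 × 0.107 = 8.798 N·m clockwise.
Sandbag: 25.1 × 9.8 = 246 N down at 0.05 m → arm 1.54 m, τ = 246 × 1.54 = 378.8 N·m clockwise.
Toolbox: 13.1 × 9.8 = 128.4 N down at 1.141 m → arm 0.449 m, τ = 128.4 × 0.449 = 57.65 N·m clockwise.
Net load moment about support A = 521.8 N·m clockwise.
Reaction R at support B is upward at 0 m, arm 1.59 m → moment R × 1.59 counterclockwise.
For rotational equilibrium, R × 1.59 = 521.8, so R = 328 N.

R_B ≈ 328 N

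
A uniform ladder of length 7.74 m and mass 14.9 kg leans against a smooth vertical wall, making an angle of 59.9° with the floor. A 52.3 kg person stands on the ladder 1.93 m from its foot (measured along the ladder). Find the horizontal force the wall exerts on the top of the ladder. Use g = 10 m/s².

N_wall ≈ 119 N

Take moments about the foot of the ladder.
Ladder weight 14.9×10 = 149 N acts at 3.87 m along the ladder; its horizontal arm is 3.87·cos59.9° = 1.941 m → τ = 289.2 N·m clockwise.
Person: 52.3×10 = 523 N at 1.93 m → arm 0.9679 m → τ = 506.2 N·m clockwise.
Wall normal N acts horizontally at the top; its moment arm is the height L sinθ = 7.74·sin59.9° = 6.696 m, counterclockwise.
Στ = 0 ⇒ N × 6.696 = 795.4 ⇒ N = 119 N.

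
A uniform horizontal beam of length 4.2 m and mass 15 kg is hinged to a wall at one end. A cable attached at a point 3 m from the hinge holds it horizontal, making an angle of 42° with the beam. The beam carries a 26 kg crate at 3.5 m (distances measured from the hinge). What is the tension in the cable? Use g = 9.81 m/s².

About the hinge:
Beam weight: 15 × 9.81 = 147.2 N down at 2.1 m → arm 2.1 m, τ = 147.2 × 2.1 = 309.1 N·m clockwise.
Crate: 26 × 9.81 = 255.1 N down at 3.5 m → arm 3.5 m, τ = 255.1 × 3.5 = 892.9 N·m clockwise.
Total clockwise load moment = 1202 N·m.
The cable tension T acts at 3 m; only its component perpendicular to the beam, T sinθ, produces torque. sin 42° = 0.6691.
Setting net torque to zero: T × 3 × 0.6691 = 1202 → T = 1202 / 2.007 = 599 N.

T ≈ 599 N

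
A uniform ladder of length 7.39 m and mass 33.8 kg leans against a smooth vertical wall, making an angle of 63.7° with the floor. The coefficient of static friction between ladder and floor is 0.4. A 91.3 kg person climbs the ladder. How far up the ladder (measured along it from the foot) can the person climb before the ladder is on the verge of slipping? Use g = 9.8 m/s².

d ≈ 6.83 m

About the foot of the ladder:
Ladder weight 33.8×9.8 = 331.2 N acts at 3.695 m along the ladder; its horizontal arm is 3.695·cos63.7° = 1.637 m → τ = 542.2 N·m clockwise.
Person weight 91.3×9.8 = 894.7 N at distance d → arm d·cos63.7° → τ = 894.7·d·0.4431 clockwise.
Wall normal N at the top has arm L sinθ = 6.625 m counterclockwise, so Στ = 0 gives N·6.625 = 542.2 + 396.4·d.
ΣFy = 0 ⇒ N_floor = 1226 N, so the maximum friction is μ_s·N_floor = 0.4×1226 = 490.4 N. ΣFx = 0 ⇒ N_wall = f, so at the slipping point N = 490.4 N.
Substituting: 490.4×6.625 = 542.2 + 396.4·d ⇒ d = (3249 − 542.2) / 396.4 = 6.83 m.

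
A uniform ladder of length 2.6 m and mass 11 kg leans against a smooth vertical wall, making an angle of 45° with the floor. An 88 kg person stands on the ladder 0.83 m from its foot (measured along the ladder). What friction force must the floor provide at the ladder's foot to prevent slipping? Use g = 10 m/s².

About the foot of the ladder:
Ladder weight 11×10 = 110 N acts at 1.3 m along the ladder; its horizontal arm is 1.3·cos45° = 0.9192 m → τ = 101.1 N·m clockwise.
Person: 88×10 = 880 N at 0.83 m → arm 0.5869 m → τ = 516.5 N·m clockwise.
Wall normal N acts horizontally at the top; its moment arm is the height L sinθ = 2.6·sin45° = 1.838 m, counterclockwise.
Στ = 0 ⇒ N × 1.838 = 617.6 ⇒ N = 336 N.
ΣFx = 0: friction at the foot balances the wall's push, so f = N_wall = 336 N.

f ≈ 336 N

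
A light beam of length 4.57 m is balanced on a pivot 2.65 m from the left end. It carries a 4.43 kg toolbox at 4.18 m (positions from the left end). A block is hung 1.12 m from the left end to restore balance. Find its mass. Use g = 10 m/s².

Taking torques about the pivot (at 2.65 m from the left end):
Toolbox: 4.43 × 10 = 44.3 N down at 4.18 m → arm 1.53 m, τ = 44.3 × 1.53 = 67.78 N·m clockwise.
Net moment of known loads = 67.78 N·m clockwise.
An unknown mass m at 1.12 m has arm 1.53 m; its moment is m·g·1.53 counterclockwise.
Balancing moments: m × 10 × 1.53 = 67.78, giving m = 67.78 / (10 × 1.53) = 4.43 kg.

m ≈ 4.43 kg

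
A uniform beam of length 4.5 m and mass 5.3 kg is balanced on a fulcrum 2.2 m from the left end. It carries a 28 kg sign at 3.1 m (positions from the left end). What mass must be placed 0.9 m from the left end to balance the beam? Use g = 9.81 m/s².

m ≈ 19.6 kg

Take moments about the fulcrum (at 2.2 m from the left end).
Beam weight: 5.3 × 9.81 = 51.99 N down at 2.25 m → arm 0.05 m, τ = 51.99 × 0.05 = 2.6 N·m clockwise.
Sign: 28 × 9.81 = 274.7 N down at 3.1 m → arm 0.9 m, τ = 274.7 × 0.9 = 247.2 N·m clockwise.
Net moment of known loads = 249.8 N·m clockwise.
An unknown mass m at 0.9 m has arm 1.3 m; its moment is m·g·1.3 counterclockwise.
Στ = 0 ⇒ m × 9.81 × 1.3 = 249.8 ⇒ m = 249.8 / (9.81 × 1.3) = 19.6 kg.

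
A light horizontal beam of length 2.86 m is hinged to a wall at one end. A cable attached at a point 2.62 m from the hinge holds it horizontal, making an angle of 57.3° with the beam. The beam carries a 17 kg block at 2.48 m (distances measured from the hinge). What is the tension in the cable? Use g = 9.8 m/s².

Taking torques about the hinge:
Block: 17 × 9.8 = 166.6 N down at 2.48 m → arm 2.48 m, τ = 166.6 × 2.48 = 413.2 N·m clockwise.
Total clockwise load moment = 413.2 N·m.
The cable tension T acts at 2.62 m; only its component perpendicular to the beam, T sinθ, produces torque. sin 57.3° = 0.8415.
Στ = 0 ⇒ T × 2.62 × 0.8415 = 413.2 ⇒ T = 413.2 / 2.205 = 187 N.

T ≈ 187 N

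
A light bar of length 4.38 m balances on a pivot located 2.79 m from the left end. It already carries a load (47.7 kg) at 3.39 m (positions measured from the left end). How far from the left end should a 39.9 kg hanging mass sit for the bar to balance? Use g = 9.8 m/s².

x ≈ 2.07 m from the left end

Sum moments about the pivot (at 2.79 m from the left end) (the support reaction has zero arm there).
Load: 47.7 × 9.8 = 467.5 N down at 3.39 m → arm 0.6 m, τ = 467.5 × 0.6 = 280.5 N·m clockwise.
Net moment of existing loads = 280.5 N·m clockwise.
The hanging mass weighs 39.9 × 9.8 = 391 N and must supply an equal counterclockwise moment, so its lever arm about the pivot is 280.5 / 391 = 0.717 m.
That puts it at 2.79 − 0.717 = 2.07 m from the left end.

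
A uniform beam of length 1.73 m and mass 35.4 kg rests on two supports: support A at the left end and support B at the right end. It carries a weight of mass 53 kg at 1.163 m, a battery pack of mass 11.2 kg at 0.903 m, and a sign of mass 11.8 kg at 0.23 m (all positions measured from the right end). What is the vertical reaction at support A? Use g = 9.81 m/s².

R_A ≈ 596 N

Taking torques about support B:
Beam weight: 35.4 × 9.81 = 347.3 N down at 0.865 m → arm 0.865 m, τ = 347.3 × 0.865 = 300.4 N·m counterclockwise.
Weight: 53 × 9.81 = 519.9 N down at 1.163 m → arm 1.163 m, τ = 519.9 × 1.163 = 604.6 N·m counterclockwise.
Battery pack: 11.2 × 9.81 = 109.9 N down at 0.903 m → arm 0.903 m, τ = 109.9 × 0.903 = 99.24 N·m counterclockwise.
Sign: 11.8 × 9.81 = 115.8 N down at 0.23 m → arm 0.23 m, τ = 115.8 × 0.23 = 26.63 N·m counterclockwise.
Net load moment about support B = 1031 N·m counterclockwise.
Reaction R at support A is upward at 1.73 m, arm 1.73 m → moment R × 1.73 clockwise.
For rotational equilibrium, R × 1.73 = 1031, so R = 596 N.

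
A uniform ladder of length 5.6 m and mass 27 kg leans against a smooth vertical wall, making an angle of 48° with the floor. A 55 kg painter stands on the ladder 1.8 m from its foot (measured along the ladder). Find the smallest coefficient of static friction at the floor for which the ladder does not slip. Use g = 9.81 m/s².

Take moments about the foot of the ladder.
Ladder weight 27×9.81 = 264.9 N acts at 2.8 m along the ladder; its horizontal arm is 2.8·cos48° = 1.874 m → τ = 496.4 N·m clockwise.
Painter: 55×9.81 = 539.6 N at 1.8 m → arm 1.204 m → τ = 649.7 N·m clockwise.
Wall normal N acts horizontally at the top; its moment arm is the height L sinθ = 5.6·sin48° = 4.162 m, counterclockwise.
Στ = 0 ⇒ N × 4.162 = 1146 ⇒ N = 275.3 N.
ΣFx = 0 ⇒ f = N_wall = 275.3 N. ΣFy = 0 ⇒ N_floor = 804.5 N.
μ_min = f / N_floor = 275.3 / 804.5 = 0.342.

μ_min ≈ 0.342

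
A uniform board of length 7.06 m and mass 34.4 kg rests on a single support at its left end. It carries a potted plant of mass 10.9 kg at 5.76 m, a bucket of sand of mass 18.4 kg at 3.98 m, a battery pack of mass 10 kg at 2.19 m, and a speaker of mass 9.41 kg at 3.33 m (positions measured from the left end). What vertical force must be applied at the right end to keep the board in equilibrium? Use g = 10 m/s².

Sum moments about the left end (the unknown pivot reaction has zero arm there).
Beam weight: 34.4 × 10 = 344 N down at 3.53 m → arm 3.53 m, τ = 344 × 3.53 = 1214 N·m clockwise.
Potted plant: 10.9 × 10 = 109 N down at 5.76 m → arm 5.76 m, τ = 109 × 5.76 = 627.8 N·m clockwise.
Bucket of sand: 18.4 × 10 = 184 N down at 3.98 m → arm 3.98 m, τ = 184 × 3.98 = 732.3 N·m clockwise.
Battery pack: 10 × 10 = 100 N down at 2.19 m → arm 2.19 m, τ = 100 × 2.19 = 219 N·m clockwise.
Speaker: 9.41 × 10 = 94.1 N down at 3.33 m → arm 3.33 m, τ = 94.1 × 3.33 = 313.4 N·m clockwise.
Net moment of the loads = 3106 N·m clockwise.
The upward force F acts at the right end, arm 7.06 m, giving F × 7.06 counterclockwise.
Setting net torque to zero: F × 7.06 = 3106 → F = 3106 / 7.06 = 440 N.

F ≈ 440 N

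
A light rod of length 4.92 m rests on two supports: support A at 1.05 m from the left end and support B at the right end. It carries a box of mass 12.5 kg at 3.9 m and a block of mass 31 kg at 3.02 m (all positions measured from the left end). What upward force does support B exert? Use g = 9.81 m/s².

R_B ≈ 245 N

Take moments about support A.
Box: 12.5 × 9.81 = 122.6 N down at 3.9 m → arm 2.85 m, τ = 122.6 × 2.85 = 349.4 N·m clockwise.
Block: 31 × 9.81 = 304.1 N down at 3.02 m → arm 1.97 m, τ = 304.1 × 1.97 = 599.1 N·m clockwise.
Net load moment about support A = 948.5 N·m clockwise.
Reaction R at support B is upward at 4.92 m, arm 3.87 m → moment R × 3.87 counterclockwise.
Setting net torque to zero: R × 3.87 = 948.5 → R = 245 N.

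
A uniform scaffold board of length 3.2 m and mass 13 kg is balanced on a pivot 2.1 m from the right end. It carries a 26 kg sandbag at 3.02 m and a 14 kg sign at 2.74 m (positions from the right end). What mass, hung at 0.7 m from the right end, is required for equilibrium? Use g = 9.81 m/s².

About the pivot (at 2.1 m from the right end):
Beam weight: 13 × 9.81 = 127.5 N down at 1.6 m → arm 0.5 m, τ = 127.5 × 0.5 = 63.75 N·m clockwise.
Sandbag: 26 × 9.81 = 255.1 N down at 3.02 m → arm 0.92 m, τ = 255.1 × 0.92 = 234.7 N·m counterclockwise.
Sign: 14 × 9.81 = 137.3 N down at 2.74 m → arm 0.64 m, τ = 137.3 × 0.64 = 87.87 N·m counterclockwise.
Net moment of known loads = 258.8 N·m counterclockwise.
An unknown mass m at 0.7 m has arm 1.4 m; its moment is m·g·1.4 clockwise.
Στ = 0 ⇒ m × 9.81 × 1.4 = 258.8 ⇒ m = 258.8 / (9.81 × 1.4) = 18.8 kg.

m ≈ 18.8 kg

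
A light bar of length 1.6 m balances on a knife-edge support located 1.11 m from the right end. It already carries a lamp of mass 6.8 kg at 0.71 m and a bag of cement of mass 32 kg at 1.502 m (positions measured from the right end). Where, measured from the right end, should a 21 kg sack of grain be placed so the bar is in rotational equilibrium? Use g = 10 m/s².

x ≈ 0.642 m from the right end

Sum moments about the knife-edge support (at 1.11 m from the right end) (the support reaction has zero arm there).
Lamp: 6.8 × 10 = 68 N down at 0.71 m → arm 0.4 m, τ = 68 × 0.4 = 27.2 N·m clockwise.
Bag of cement: 32 × 10 = 320 N down at 1.502 m → arm 0.392 m, τ = 320 × 0.392 = 125.4 N·m counterclockwise.
Net moment of existing loads = 98.2 N·m counterclockwise.
The sack of grain weighs 21 × 10 = 210 N and must supply an equal clockwise moment, so its lever arm about the knife-edge support is 98.2 / 210 = 0.468 m.
That puts it at 1.11 − 0.468 = 0.642 m from the right end.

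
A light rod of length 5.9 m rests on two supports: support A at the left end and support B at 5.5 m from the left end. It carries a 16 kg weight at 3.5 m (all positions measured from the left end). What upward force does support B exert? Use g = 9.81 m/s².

Take moments about support A.
Weight: 16 × 9.81 = 157 N down at 3.5 m → arm 3.5 m, τ = 157 × 3.5 = 549.5 N·m clockwise.
Net load moment about support A = 549.5 N·m clockwise.
Reaction R at support B is upward at 5.5 m, arm 5.5 m → moment R × 5.5 counterclockwise.
Setting net torque to zero: R × 5.5 = 549.5 → R = 99.9 N.

R_B ≈ 99.9 N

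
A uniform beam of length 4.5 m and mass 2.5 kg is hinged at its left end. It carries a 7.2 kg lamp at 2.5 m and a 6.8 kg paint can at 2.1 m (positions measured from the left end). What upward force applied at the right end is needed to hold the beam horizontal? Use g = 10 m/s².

Choose the left end as the axis so the unknown pivot reaction has zero arm there.
Beam weight: 2.5 × 10 = 25 N down at 2.25 m → arm 2.25 m, τ = 25 × 2.25 = 56.25 N·m clockwise.
Lamp: 7.2 × 10 = 72 N down at 2.5 m → arm 2.5 m, τ = 72 × 2.5 = 180 N·m clockwise.
Paint can: 6.8 × 10 = 68 N down at 2.1 m → arm 2.1 m, τ = 68 × 2.1 = 142.8 N·m clockwise.
Net moment of the loads = 379.1 N·m clockwise.
The upward force F acts at the right end, arm 4.5 m, giving F × 4.5 counterclockwise.
Setting net torque to zero: F × 4.5 = 379.1 → F = 379.1 / 4.5 = 84.2 N.

F ≈ 84.2 N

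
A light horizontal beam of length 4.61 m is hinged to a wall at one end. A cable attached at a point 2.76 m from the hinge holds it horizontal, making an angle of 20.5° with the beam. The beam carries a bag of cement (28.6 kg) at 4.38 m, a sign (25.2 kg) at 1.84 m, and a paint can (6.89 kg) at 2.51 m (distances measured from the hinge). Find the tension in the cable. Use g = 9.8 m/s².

T ≈ 1920 N

Taking torques about the hinge:
Bag of cement: 28.6 × 9.8 = 280.3 N down at 4.38 m → arm 4.38 m, τ = 280.3 × 4.38 = 1228 N·m clockwise.
Sign: 25.2 × 9.8 = 247 N down at 1.84 m → arm 1.84 m, τ = 247 × 1.84 = 454.5 N·m clockwise.
Paint can: 6.89 × 9.8 = 67.52 N down at 2.51 m → arm 2.51 m, τ = 67.52 × 2.51 = 169.5 N·m clockwise.
Total clockwise load moment = 1852 N·m.
The cable tension T acts at 2.76 m; only its component perpendicular to the beam, T sinθ, produces torque. sin 20.5° = 0.3502.
Setting net torque to zero: T × 2.76 × 0.3502 = 1852 → T = 1852 / 0.9666 = 1920 N.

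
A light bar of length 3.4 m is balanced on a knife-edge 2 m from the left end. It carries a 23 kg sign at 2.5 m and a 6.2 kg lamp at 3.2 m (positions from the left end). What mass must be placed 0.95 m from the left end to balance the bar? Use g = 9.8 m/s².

m ≈ 18 kg

Take moments about the knife-edge (at 2 m from the left end).
Sign: 23 × 9.8 = 225.4 N down at 2.5 m → arm 0.5 m, τ = 225.4 × 0.5 = 112.7 N·m clockwise.
Lamp: 6.2 × 9.8 = 60.76 N down at 3.2 m → arm 1.2 m, τ = 60.76 × 1.2 = 72.91 N·m clockwise.
Net moment of known loads = 185.6 N·m clockwise.
An unknown mass m at 0.95 m has arm 1.05 m; its moment is m·g·1.05 counterclockwise.
Στ = 0 ⇒ m × 9.8 × 1.05 = 185.6 ⇒ m = 185.6 / (9.8 × 1.05) = 18 kg.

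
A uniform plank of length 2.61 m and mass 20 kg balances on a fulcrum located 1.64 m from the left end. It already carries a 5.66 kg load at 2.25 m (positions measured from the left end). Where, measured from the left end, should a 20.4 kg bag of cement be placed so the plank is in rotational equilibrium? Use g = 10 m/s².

Choose the fulcrum (at 1.64 m from the left end) as the axis so the support reaction has zero arm there.
Beam weight: 20 × 10 = 200 N down at 1.305 m → arm 0.335 m, τ = 200 × 0.335 = 67 N·m counterclockwise.
Load: 5.66 × 10 = 56.6 N down at 2.25 m → arm 0.61 m, τ = 56.6 × 0.61 = 34.53 N·m clockwise.
Net moment of existing loads = 32.47 N·m counterclockwise.
The bag of cement weighs 20.4 × 10 = 204 N and must supply an equal clockwise moment, so its lever arm about the fulcrum is 32.47 / 204 = 0.159 m.
That puts it at 1.64 + 0.159 = 1.8 m from the left end.

x ≈ 1.8 m from the left end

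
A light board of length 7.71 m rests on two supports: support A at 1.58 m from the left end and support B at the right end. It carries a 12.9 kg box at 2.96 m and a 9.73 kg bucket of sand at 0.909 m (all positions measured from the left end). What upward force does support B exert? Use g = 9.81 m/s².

R_B ≈ 18 N

About support A:
Box: 12.9 × 9.81 = 126.5 N down at 2.96 m → arm 1.38 m, τ = 126.5 × 1.38 = 174.6 N·m clockwise.
Bucket of sand: 9.73 × 9.81 = 95.45 N down at 0.909 m → arm 0.671 m, τ = 95.45 × 0.671 = 64.05 N·m counterclockwise.
Net load moment about support A = 110.5 N·m clockwise.
Reaction R at support B is upward at 7.71 m, arm 6.13 m → moment R × 6.13 counterclockwise.
For rotational equilibrium, R × 6.13 = 110.5, so R = 18 N.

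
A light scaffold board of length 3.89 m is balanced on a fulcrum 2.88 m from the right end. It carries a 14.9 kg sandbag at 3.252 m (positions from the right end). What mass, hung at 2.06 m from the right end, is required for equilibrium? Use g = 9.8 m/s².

About the fulcrum (at 2.88 m from the right end):
Sandbag: 14.9 × 9.8 = 146 N down at 3.252 m → arm 0.372 m, τ = 146 × 0.372 = 54.31 N·m counterclockwise.
Net moment of known loads = 54.31 N·m counterclockwise.
An unknown mass m at 2.06 m has arm 0.82 m; its moment is m·g·0.82 clockwise.
Balancing moments: m × 9.8 × 0.82 = 54.31, giving m = 54.31 / (9.8 × 0.82) = 6.76 kg.

m ≈ 6.76 kg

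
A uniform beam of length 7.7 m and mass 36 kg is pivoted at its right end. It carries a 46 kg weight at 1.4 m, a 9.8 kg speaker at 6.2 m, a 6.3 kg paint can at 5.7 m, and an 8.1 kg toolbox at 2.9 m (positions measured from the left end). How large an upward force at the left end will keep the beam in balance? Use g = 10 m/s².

Take moments about the right end.
Beam weight: 36 × 10 = 360 N down at 3.85 m → arm 3.85 m, τ = 360 × 3.85 = 1386 N·m counterclockwise.
Weight: 46 × 10 = 460 N down at 1.4 m → arm 6.3 m, τ = 460 × 6.3 = 2898 N·m counterclockwise.
Speaker: 9.8 × 10 = 98 N down at 6.2 m → arm 1.5 m, τ = 98 × 1.5 = 147 N·m counterclockwise.
Paint can: 6.3 × 10 = 63 N down at 5.7 m → arm 2 m, τ = 63 × 2 = 126 N·m counterclockwise.
Toolbox: 8.1 × 10 = 81 N down at 2.9 m → arm 4.8 m, τ = 81 × 4.8 = 388.8 N·m counterclockwise.
Net moment of the loads = 4946 N·m counterclockwise.
The upward force F acts at the left end, arm 7.7 m, giving F × 7.7 clockwise.
Setting net torque to zero: F × 7.7 = 4946 → F = 4946 / 7.7 = 642 N.

F ≈ 642 N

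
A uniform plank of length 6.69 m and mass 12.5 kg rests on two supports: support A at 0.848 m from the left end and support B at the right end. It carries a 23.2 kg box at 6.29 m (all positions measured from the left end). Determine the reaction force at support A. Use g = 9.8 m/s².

About support B:
Beam weight: 12.5 × 9.8 = 122.5 N down at 3.345 m → arm 3.345 m, τ = 122.5 × 3.345 = 409.8 N·m counterclockwise.
Box: 23.2 × 9.8 = 227.4 N down at 6.29 m → arm 0.4 m, τ = 227.4 × 0.4 = 90.96 N·m counterclockwise.
Net load moment about support B = 500.8 N·m counterclockwise.
Reaction R at support A is upward at 0.848 m, arm 5.842 m → moment R × 5.842 clockwise.
Στ = 0 ⇒ R × 5.842 = 500.8 ⇒ R = 85.7 N.

R_A ≈ 85.7 N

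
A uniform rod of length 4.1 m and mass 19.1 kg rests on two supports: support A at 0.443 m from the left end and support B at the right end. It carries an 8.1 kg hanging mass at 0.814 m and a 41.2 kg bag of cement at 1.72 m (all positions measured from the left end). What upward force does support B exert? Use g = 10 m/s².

Sum moments about support A (its reaction then has zero moment arm).
Beam weight: 19.1 × 10 = 191 N down at 2.05 m → arm 1.607 m, τ = 191 × 1.607 = 306.9 N·m clockwise.
Hanging mass: 8.1 × 10 = 81 N down at 0.814 m → arm 0.371 m, τ = 81 × 0.371 = 30.05 N·m clockwise.
Bag of cement: 41.2 × 10 = 412 N down at 1.72 m → arm 1.277 m, τ = 412 × 1.277 = 526.1 N·m clockwise.
Net load moment about support A = 863 N·m clockwise.
Reaction R at support B is upward at 4.1 m, arm 3.657 m → moment R × 3.657 counterclockwise.
Balancing moments: R × 3.657 = 863, giving R = 236 N.

R_B ≈ 236 N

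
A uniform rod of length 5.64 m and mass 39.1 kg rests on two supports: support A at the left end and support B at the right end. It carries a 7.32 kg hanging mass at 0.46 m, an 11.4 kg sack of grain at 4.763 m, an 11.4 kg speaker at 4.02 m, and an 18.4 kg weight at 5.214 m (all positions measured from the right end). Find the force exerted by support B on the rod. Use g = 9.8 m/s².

R_B ≈ 321 N

Choose support A as the axis so its reaction then has zero moment arm.
Beam weight: 39.1 × 9.8 = 383.2 N down at 2.82 m → arm 2.82 m, τ = 383.2 × 2.82 = 1081 N·m clockwise.
Hanging mass: 7.32 × 9.8 = 71.74 N down at 0.46 m → arm 5.18 m, τ = 71.74 × 5.18 = 371.6 N·m clockwise.
Sack of grain: 11.4 × 9.8 = 111.7 N down at 4.763 m → arm 0.877 m, τ = 111.7 × 0.877 = 97.96 N·m clockwise.
Speaker: 11.4 × 9.8 = 111.7 N down at 4.02 m → arm 1.62 m, τ = 111.7 × 1.62 = 181 N·m clockwise.
Weight: 18.4 × 9.8 = 180.3 N down at 5.214 m → arm 0.426 m, τ = 180.3 × 0.426 = 76.81 N·m clockwise.
Net load moment about support A = 1808 N·m clockwise.
Reaction R at support B is upward at 0 m, arm 5.64 m → moment R × 5.64 counterclockwise.
Στ = 0 ⇒ R × 5.64 = 1808 ⇒ R = 321 N.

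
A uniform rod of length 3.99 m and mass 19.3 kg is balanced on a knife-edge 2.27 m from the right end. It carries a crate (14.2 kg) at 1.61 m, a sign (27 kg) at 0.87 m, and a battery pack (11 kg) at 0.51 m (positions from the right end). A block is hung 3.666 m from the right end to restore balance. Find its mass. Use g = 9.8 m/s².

m ≈ 51.5 kg

Sum moments about the knife-edge (at 2.27 m from the right end) (the support reaction has zero arm there).
Beam weight: 19.3 × 9.8 = 189.1 N down at 1.995 m → arm 0.275 m, τ = 189.1 × 0.275 = 52 N·m clockwise.
Crate: 14.2 × 9.8 = 139.2 N down at 1.61 m → arm 0.66 m, τ = 139.2 × 0.66 = 91.87 N·m clockwise.
Sign: 27 × 9.8 = 264.6 N down at 0.87 m → arm 1.4 m, τ = 264.6 × 1.4 = 370.4 N·m clockwise.
Battery pack: 11 × 9.8 = 107.8 N down at 0.51 m → arm 1.76 m, τ = 107.8 × 1.76 = 189.7 N·m clockwise.
Net moment of known loads = 704 N·m clockwise.
An unknown mass m at 3.666 m has arm 1.396 m; its moment is m·g·1.396 counterclockwise.
Setting net torque to zero: m × 9.8 × 1.396 = 704 → m = 704 / (9.8 × 1.396) = 51.5 kg.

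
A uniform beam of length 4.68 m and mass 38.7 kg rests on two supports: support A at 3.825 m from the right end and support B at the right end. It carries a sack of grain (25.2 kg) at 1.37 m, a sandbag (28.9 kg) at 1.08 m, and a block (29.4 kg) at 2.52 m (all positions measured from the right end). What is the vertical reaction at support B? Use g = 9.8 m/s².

R_B ≈ 607 N

Take moments about support A.
Beam weight: 38.7 × 9.8 = 379.3 N down at 2.34 m → arm 1.485 m, τ = 379.3 × 1.485 = 563.3 N·m clockwise.
Sack of grain: 25.2 × 9.8 = 247 N down at 1.37 m → arm 2.455 m, τ = 247 × 2.455 = 606.4 N·m clockwise.
Sandbag: 28.9 × 9.8 = 283.2 N down at 1.08 m → arm 2.745 m, τ = 283.2 × 2.745 = 777.4 N·m clockwise.
Block: 29.4 × 9.8 = 288.1 N down at 2.52 m → arm 1.305 m, τ = 288.1 × 1.305 = 376 N·m clockwise.
Net load moment about support A = 2323 N·m clockwise.
Reaction R at support B is upward at 0 m, arm 3.825 m → moment R × 3.825 counterclockwise.
Setting net torque to zero: R × 3.825 = 2323 → R = 607 N.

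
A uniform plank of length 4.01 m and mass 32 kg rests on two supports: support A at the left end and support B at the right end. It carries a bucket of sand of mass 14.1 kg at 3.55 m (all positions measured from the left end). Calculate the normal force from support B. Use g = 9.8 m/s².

Choose support A as the axis so its reaction then has zero moment arm.
Beam weight: 32 × 9.8 = 313.6 N down at 2.005 m → arm 2.005 m, τ = 313.6 × 2.005 = 628.8 N·m clockwise.
Bucket of sand: 14.1 × 9.8 = 138.2 N down at 3.55 m → arm 3.55 m, τ = 138.2 × 3.55 = 490.6 N·m clockwise.
Net load moment about support A = 1119 N·m clockwise.
Reaction R at support B is upward at 4.01 m, arm 4.01 m → moment R × 4.01 counterclockwise.
Balancing moments: R × 4.01 = 1119, giving R = 279 N.

R_B ≈ 279 N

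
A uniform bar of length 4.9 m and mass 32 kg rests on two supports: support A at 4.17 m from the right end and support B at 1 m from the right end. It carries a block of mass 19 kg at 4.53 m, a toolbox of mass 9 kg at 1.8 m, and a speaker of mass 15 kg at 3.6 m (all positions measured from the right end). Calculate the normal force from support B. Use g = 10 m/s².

Sum moments about support A (its reaction then has zero moment arm).
Beam weight: 32 × 10 = 320 N down at 2.45 m → arm 1.72 m, τ = 320 × 1.72 = 550.4 N·m clockwise.
Block: 19 × 10 = 190 N down at 4.53 m → arm 0.36 m, τ = 190 × 0.36 = 68.4 N·m counterclockwise.
Toolbox: 9 × 10 = 90 N down at 1.8 m → arm 2.37 m, τ = 90 × 2.37 = 213.3 N·m clockwise.
Speaker: 15 × 10 = 150 N down at 3.6 m → arm 0.57 m, τ = 150 × 0.57 = 85.5 N·m clockwise.
Net load moment about support A = 780.8 N·m clockwise.
Reaction R at support B is upward at 1 m, arm 3.17 m → moment R × 3.17 counterclockwise.
Setting net torque to zero: R × 3.17 = 780.8 → R = 246 N.

R_B ≈ 246 N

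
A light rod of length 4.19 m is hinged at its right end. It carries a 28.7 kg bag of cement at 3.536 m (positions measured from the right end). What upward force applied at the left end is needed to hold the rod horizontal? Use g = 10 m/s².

Choose the right end as the axis so the unknown pivot reaction has zero arm there.
Bag of cement: 28.7 × 10 = 287 N down at 3.536 m → arm 3.536 m, τ = 287 × 3.536 = 1015 N·m counterclockwise.
Net moment of the loads = 1015 N·m counterclockwise.
The upward force F acts at the left end, arm 4.19 m, giving F × 4.19 clockwise.
Balancing moments: F × 4.19 = 1015, giving F = 1015 / 4.19 = 242 N.

F ≈ 242 N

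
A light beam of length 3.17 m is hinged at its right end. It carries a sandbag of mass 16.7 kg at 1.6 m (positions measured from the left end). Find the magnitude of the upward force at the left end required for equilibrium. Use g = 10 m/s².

Take moments about the right end.
Sandbag: 16.7 × 10 = 167 N down at 1.6 m → arm 1.57 m, τ = 167 × 1.57 = 262.2 N·m counterclockwise.
Net moment of the loads = 262.2 N·m counterclockwise.
The upward force F acts at the left end, arm 3.17 m, giving F × 3.17 clockwise.
Setting net torque to zero: F × 3.17 = 262.2 → F = 262.2 / 3.17 = 82.7 N.

F ≈ 82.7 N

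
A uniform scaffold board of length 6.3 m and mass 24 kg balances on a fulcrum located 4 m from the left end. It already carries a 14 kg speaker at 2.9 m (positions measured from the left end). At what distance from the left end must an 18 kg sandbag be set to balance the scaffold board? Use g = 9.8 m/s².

Take moments about the fulcrum (at 4 m from the left end).
Beam weight: 24 × 9.8 = 235.2 N down at 3.15 m → arm 0.85 m, τ = 235.2 × 0.85 = 199.9 N·m counterclockwise.
Speaker: 14 × 9.8 = 137.2 N down at 2.9 m → arm 1.1 m, τ = 137.2 × 1.1 = 150.9 N·m counterclockwise.
Net moment of existing loads = 350.8 N·m counterclockwise.
The sandbag weighs 18 × 9.8 = 176.4 N and must supply an equal clockwise moment, so its lever arm about the fulcrum is 350.8 / 176.4 = 1.99 m.
That puts it at 4 + 1.99 = 5.99 m from the left end.

x ≈ 5.99 m from the left end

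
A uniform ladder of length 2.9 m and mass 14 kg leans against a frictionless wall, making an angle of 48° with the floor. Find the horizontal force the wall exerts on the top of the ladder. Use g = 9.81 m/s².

N_wall ≈ 61.8 N

Choose the foot of the ladder as the axis so the floor normal and friction both act there and drop out.
Ladder weight 14×9.81 = 137.3 N acts at 1.45 m along the ladder; its horizontal arm is 1.45·cos48° = 0.9702 m → τ = 133.2 N·m clockwise.
Wall normal N acts horizontally at the top; its moment arm is the height L sinθ = 2.9·sin48° = 2.155 m, counterclockwise.
For rotational equilibrium, N × 2.155 = 133.2, so N = 61.8 N.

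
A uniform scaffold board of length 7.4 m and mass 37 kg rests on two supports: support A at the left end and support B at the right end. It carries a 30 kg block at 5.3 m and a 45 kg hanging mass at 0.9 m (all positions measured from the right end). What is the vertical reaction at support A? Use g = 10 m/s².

R_A ≈ 455 N

Sum moments about support B (its reaction then has zero moment arm).
Beam weight: 37 × 10 = 370 N down at 3.7 m → arm 3.7 m, τ = 370 × 3.7 = 1369 N·m counterclockwise.
Block: 30 × 10 = 300 N down at 5.3 m → arm 5.3 m, τ = 300 × 5.3 = 1590 N·m counterclockwise.
Hanging mass: 45 × 10 = 450 N down at 0.9 m → arm 0.9 m, τ = 450 × 0.9 = 405 N·m counterclockwise.
Net load moment about support B = 3364 N·m counterclockwise.
Reaction R at support A is upward at 7.4 m, arm 7.4 m → moment R × 7.4 clockwise.
Setting net torque to zero: R × 7.4 = 3364 → R = 455 N.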